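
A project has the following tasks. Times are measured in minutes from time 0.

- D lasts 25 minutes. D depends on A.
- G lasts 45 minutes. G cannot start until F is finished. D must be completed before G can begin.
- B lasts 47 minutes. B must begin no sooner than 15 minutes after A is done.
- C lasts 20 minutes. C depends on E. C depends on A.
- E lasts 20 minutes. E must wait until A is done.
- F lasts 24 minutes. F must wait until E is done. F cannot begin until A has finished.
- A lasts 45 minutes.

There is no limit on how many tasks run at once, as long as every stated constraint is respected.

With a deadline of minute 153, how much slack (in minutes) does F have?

Nothing blocks A, so it runs from minute 0 to minute 45.
E cannot begin until A (finishes minute 45). It runs from minute 45 to 45 + 20 = minute 65.
F has to wait for E (finishes minute 65); A (finishes minute 45). The latest of these is minute 65, so F runs minute 65 to 65 + 24 = minute 89.

Working backward from the deadline:
G has no dependents, so it just needs to finish by minute 153. Starting by 153 − 45 = minute 108 achieves that.
Since G (must start by minute 108) depends on it, F must finish by minute 108. Backing off its 24-minute duration gives a latest start of minute 84.
So F can start as early as minute 65 and as late as minute 84, giving 84 − 65 = 19 minutes of slack.

19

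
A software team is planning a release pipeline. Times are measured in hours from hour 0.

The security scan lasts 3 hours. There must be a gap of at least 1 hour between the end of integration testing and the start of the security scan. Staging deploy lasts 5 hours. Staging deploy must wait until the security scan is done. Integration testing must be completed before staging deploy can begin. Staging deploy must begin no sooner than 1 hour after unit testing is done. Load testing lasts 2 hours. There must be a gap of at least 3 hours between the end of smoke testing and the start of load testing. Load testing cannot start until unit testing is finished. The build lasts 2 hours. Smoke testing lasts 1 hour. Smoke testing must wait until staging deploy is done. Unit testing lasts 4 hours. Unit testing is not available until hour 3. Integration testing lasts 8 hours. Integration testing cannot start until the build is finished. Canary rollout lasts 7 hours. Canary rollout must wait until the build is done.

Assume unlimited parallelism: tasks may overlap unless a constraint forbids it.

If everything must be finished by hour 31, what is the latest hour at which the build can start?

Nothing follows load testing; the deadline of hour 31 is its only limit. It must start by 31 − 2 = hour 29.
Smoke testing has to be done before load testing (must start by hour 29, minus 3-hour gap → hour 26). That means finishing by hour 26, i.e. starting by 26 − 1 = hour 25.
Since smoke testing (must start by hour 25) depends on it, staging deploy must finish by hour 25. Backing off its 5-hour duration gives a latest start of hour 20.
The security scan feeds into staging deploy (must start by hour 20); so the security scan must finish by hour 20 and therefore start by hour 17.
For integration testing: the security scan (must start by hour 17, minus 1-hour gap → hour 16); staging deploy (must start by hour 20). The most restrictive is hour 16; with an 8-hour duration, integration testing must start by hour 8.
Canary rollout has no dependents, so it just needs to finish by hour 31. Starting by 31 − 7 = hour 24 achieves that.
For the build: integration testing (must start by hour 8); canary rollout (must start by hour 24). The most restrictive is hour 8; with a 2-hour duration, the build must start by hour 6.

6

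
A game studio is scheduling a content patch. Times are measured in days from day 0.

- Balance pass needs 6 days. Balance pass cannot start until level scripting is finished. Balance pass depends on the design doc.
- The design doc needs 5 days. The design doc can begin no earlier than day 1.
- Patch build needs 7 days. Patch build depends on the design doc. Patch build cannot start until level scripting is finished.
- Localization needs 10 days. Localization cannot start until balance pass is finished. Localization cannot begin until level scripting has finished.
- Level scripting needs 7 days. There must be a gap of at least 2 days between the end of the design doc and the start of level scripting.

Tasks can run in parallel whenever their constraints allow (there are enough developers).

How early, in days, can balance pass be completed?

The design doc cannot begin until its own release at day 1. It runs from day 1 to 1 + 5 = day 6.
Level scripting cannot begin until the design doc (finishes day 6, plus 2-day gap → day 8). It runs from day 8 to 8 + 7 = day 15.
Balance pass cannot start until level scripting (finishes day 15); the design doc (finishes day 6). The controlling bound is day 15, so balance pass finishes at 15 + 6 = day 21.

21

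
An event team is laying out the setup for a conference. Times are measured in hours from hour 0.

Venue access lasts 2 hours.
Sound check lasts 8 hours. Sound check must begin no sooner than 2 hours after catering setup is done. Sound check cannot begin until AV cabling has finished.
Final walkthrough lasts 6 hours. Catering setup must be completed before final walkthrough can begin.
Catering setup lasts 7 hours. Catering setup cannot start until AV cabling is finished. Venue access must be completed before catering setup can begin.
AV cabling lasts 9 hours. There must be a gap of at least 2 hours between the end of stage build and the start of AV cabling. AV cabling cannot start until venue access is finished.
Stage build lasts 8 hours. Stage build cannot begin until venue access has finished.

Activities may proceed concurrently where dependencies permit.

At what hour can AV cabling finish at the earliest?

Venue access can start immediately at hour 0; it finishes at hour 2.
After venue access (finishes hour 2), stage build can start at hour 2 and finishes at hour 10.
AV cabling cannot start until stage build (finishes hour 10, plus 2-hour gap → hour 12); venue access (finishes hour 2). The controlling bound is hour 12, so AV cabling finishes at 12 + 9 = hour 21.

21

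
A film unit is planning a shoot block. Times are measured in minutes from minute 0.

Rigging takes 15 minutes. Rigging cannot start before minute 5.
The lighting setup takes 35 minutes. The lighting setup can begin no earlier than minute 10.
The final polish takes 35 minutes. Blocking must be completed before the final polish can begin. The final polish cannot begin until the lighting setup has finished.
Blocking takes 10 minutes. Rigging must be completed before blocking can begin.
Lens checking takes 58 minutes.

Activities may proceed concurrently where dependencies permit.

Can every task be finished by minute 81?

Lens checking can start immediately at minute 0; it finishes at minute 58.
The lighting setup waits on its own release at minute 10, so it starts at minute 10 and finishes at 10 + 35 = minute 45.
Rigging waits on its own release at minute 5, so it starts at minute 5 and finishes at 5 + 15 = minute 20.
Blocking waits on rigging (finishes minute 20), so it starts at minute 20 and finishes at 20 + 10 = minute 30.
For the final polish: blocking (finishes minute 30); the lighting setup (finishes minute 45). Taking the maximum gives a start of minute 45, and it finishes at 45 + 35 = minute 80.
Every task is finished by minute 80, which is no later than the deadline of 81, so the schedule is feasible.

Yes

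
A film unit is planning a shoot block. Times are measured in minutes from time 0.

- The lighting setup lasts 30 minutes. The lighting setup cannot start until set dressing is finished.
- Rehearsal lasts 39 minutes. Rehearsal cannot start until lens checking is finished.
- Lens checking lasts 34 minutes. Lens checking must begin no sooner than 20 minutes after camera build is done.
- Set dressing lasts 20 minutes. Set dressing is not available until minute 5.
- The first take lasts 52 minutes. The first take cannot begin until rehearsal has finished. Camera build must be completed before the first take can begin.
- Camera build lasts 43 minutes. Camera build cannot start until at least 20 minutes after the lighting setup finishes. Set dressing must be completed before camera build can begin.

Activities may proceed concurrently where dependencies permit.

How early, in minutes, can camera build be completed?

118

Set dressing cannot begin until its own release at minute 5. It runs from minute 5 to 5 + 20 = minute 25.
The lighting setup waits on set dressing (finishes minute 25), so it starts at minute 25 and finishes at 25 + 30 = minute 55.
For camera build: the lighting setup (finishes minute 55, plus 20-minute gap → minute 75); set dressing (finishes minute 25). Taking the maximum gives a start of minute 75, and it finishes at 75 + 43 = minute 118.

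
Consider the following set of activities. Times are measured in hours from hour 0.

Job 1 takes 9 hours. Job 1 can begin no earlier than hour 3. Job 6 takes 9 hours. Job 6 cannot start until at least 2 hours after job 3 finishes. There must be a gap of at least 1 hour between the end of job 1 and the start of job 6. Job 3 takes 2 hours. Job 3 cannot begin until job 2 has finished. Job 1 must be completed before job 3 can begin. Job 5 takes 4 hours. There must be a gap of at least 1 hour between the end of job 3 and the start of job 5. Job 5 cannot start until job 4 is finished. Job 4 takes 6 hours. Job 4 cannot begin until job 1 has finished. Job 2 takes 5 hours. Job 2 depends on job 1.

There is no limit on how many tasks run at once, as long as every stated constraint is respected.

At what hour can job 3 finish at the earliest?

19

After its own release at hour 3, job 1 can start at hour 3 and finishes at hour 12.
After job 1 (finishes hour 12), job 2 can start at hour 12 and finishes at hour 17.
Job 3 cannot start until job 2 (finishes hour 17); job 1 (finishes hour 12). The controlling bound is hour 17, so job 3 finishes at 17 + 2 = hour 19.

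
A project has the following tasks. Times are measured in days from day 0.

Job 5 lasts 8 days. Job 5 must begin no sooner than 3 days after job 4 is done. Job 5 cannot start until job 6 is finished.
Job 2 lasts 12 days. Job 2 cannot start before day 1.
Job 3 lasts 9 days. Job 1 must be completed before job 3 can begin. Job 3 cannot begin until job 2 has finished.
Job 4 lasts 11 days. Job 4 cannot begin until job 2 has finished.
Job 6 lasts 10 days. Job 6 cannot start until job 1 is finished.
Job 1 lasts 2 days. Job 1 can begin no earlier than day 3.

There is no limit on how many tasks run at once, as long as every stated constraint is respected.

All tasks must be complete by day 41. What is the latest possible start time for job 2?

7

To finish by day 41, job 3 (duration 9) must start no later than day 32.
Nothing follows job 5; the deadline of day 41 is its only limit. It must start by 41 − 8 = day 33.
Job 4 must finish before job 5 (must start by day 33, minus 3-day gap → day 30). With an 11-day duration, job 4 must start by 30 − 11 = day 19.
Job 2 must finish in time for job 3 (must start by day 32); job 4 (must start by day 19). The tightest is day 19, so job 2 must start by 19 − 12 = day 7.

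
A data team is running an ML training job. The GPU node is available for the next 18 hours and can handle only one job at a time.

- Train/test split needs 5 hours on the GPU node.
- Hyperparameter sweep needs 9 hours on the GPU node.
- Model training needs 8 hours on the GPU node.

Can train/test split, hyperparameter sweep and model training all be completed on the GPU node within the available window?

No

Running back to back, the jobs need 5 + 9 + 8 = 22 hours on the GPU node.
Since 22 > 18, they cannot all fit.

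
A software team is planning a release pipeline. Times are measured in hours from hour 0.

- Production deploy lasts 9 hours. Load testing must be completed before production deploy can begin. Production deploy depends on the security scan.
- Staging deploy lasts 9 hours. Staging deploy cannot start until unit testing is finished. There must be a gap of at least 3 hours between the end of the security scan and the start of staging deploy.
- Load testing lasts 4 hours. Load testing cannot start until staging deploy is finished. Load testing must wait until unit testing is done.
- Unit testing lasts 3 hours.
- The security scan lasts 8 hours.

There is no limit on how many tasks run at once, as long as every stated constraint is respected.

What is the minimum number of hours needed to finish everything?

Nothing blocks the security scan, so it runs from hour 0 to hour 8.
Unit testing can start immediately at hour 0; it finishes at hour 3.
For staging deploy: unit testing (finishes hour 3); the security scan (finishes hour 8, plus 3-hour gap → hour 11). Taking the maximum gives a start of hour 11, and it finishes at 11 + 9 = hour 20.
Load testing has to wait for staging deploy (finishes hour 20); unit testing (finishes hour 3). The latest of these is hour 20, so load testing runs hour 20 to 20 + 4 = hour 24.
Production deploy cannot start until load testing (finishes hour 24); the security scan (finishes hour 8). The controlling bound is hour 24, so production deploy finishes at 24 + 9 = hour 33.
All tasks are finished once the last one completes. Finish times: Unit testing at 3, The security scan at 8, Staging deploy at 20, Load testing at 24, Production deploy at 33. The latest is hour 33.

33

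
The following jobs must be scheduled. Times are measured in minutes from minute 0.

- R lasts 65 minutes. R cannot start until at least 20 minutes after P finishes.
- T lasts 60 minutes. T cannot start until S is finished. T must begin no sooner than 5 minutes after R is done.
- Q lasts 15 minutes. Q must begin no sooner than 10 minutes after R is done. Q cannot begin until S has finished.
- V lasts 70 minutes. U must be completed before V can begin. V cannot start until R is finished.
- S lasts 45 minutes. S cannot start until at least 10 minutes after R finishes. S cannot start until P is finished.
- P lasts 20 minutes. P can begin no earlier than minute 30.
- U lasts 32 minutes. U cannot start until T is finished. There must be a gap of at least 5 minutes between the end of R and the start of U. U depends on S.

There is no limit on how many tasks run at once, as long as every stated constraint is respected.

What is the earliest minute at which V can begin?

P waits on its own release at minute 30, so it starts at minute 30 and finishes at 30 + 20 = minute 50.
R cannot begin until P (finishes minute 50, plus 20-minute gap → minute 70). It runs from minute 70 to 70 + 65 = minute 135.
S needs all of R (finishes minute 135, plus 10-minute gap → minute 145); P (finishes minute 50). That puts its earliest start at minute 145; it finishes at 145 + 45 = minute 190.
T needs all of S (finishes minute 190); R (finishes minute 135, plus 5-minute gap → minute 140). That puts its earliest start at minute 190; it finishes at 190 + 60 = minute 250.
U cannot start until T (finishes minute 250); R (finishes minute 135, plus 5-minute gap → minute 140); S (finishes minute 190). The controlling bound is minute 250, so U finishes at 250 + 32 = minute 282.
V waits on U (finishes minute 282); R (finishes minute 135). The latest of these is minute 282, which is the earliest V can start.

282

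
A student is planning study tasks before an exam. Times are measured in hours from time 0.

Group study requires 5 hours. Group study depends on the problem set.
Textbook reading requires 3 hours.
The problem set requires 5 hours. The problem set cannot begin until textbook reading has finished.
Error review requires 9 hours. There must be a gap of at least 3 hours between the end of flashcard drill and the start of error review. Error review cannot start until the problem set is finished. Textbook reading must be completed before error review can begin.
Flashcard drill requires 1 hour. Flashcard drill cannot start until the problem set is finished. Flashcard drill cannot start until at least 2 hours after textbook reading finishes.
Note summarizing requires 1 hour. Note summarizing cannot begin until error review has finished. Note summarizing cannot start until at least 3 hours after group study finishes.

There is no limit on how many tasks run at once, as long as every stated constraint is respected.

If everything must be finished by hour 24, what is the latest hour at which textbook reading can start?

2

To finish by hour 24, note summarizing (duration 1) must start no later than hour 23.
Error review must finish before note summarizing (must start by hour 23). With a 9-hour duration, error review must start by 23 − 9 = hour 14.
Flashcard drill must finish before error review (must start by hour 14, minus 3-hour gap → hour 11). With a 1-hour duration, flashcard drill must start by 11 − 1 = hour 10.
Group study feeds into note summarizing (must start by hour 23, minus 3-hour gap → hour 20); so group study must finish by hour 20 and therefore start by hour 15.
The problem set has several dependents: flashcard drill (must start by hour 10); error review (must start by hour 14); group study (must start by hour 15). The earliest of those limits is hour 10, so the problem set must start by 10 − 5 = hour 5.
For textbook reading: the problem set (must start by hour 5); flashcard drill (must start by hour 10, minus 2-hour gap → hour 8); error review (must start by hour 14). The most restrictive is hour 5; with a 3-hour duration, textbook reading must start by hour 2.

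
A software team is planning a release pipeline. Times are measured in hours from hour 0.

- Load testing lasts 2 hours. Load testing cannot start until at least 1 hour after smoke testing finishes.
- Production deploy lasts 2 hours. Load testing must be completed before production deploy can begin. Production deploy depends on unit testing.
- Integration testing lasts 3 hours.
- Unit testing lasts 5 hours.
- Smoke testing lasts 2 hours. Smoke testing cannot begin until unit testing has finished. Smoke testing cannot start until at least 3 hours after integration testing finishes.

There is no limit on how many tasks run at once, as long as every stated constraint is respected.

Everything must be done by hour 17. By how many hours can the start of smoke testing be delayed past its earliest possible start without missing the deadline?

4

Nothing blocks integration testing, so it runs from hour 0 to hour 3.
Unit testing has no prerequisites, so it starts at hour 0 and finishes at hour 5.
Smoke testing cannot start until unit testing (finishes hour 5); integration testing (finishes hour 3, plus 3-hour gap → hour 6). The controlling bound is hour 6, so smoke testing finishes at 6 + 2 = hour 8.

Working backward from the deadline:
Nothing follows production deploy; the deadline of hour 17 is its only limit. It must start by 17 − 2 = hour 15.
Load testing must finish before production deploy (must start by hour 15). With a 2-hour duration, load testing must start by 15 − 2 = hour 13.
Smoke testing must finish before load testing (must start by hour 13, minus 1-hour gap → hour 12). With a 2-hour duration, smoke testing must start by 12 − 2 = hour 10.
So smoke testing can start as early as hour 6 and as late as hour 10, giving 10 − 6 = 4 hours of slack.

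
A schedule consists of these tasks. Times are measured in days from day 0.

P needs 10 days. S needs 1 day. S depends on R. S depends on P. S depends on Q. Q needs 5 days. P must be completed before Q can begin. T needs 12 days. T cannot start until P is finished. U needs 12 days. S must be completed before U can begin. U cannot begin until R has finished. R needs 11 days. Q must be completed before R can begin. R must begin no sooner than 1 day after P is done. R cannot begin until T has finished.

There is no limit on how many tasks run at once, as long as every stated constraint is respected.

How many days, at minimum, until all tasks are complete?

46

Nothing blocks P, so it runs from day 0 to day 10.
After P (finishes day 10), T can start at day 10 and finishes at day 22.
After P (finishes day 10), Q can start at day 10 and finishes at day 15.
R has to wait for Q (finishes day 15); P (finishes day 10, plus 1-day gap → day 11); T (finishes day 22). The latest of these is day 22, so R runs day 22 to 22 + 11 = day 33.
For S: R (finishes day 33); P (finishes day 10); Q (finishes day 15). Taking the maximum gives a start of day 33, and it finishes at 33 + 1 = day 34.
U has to wait for S (finishes day 34); R (finishes day 33). The latest of these is day 34, so U runs day 34 to 34 + 12 = day 46.
All tasks are finished once the last one completes. Finish times: P at 10, Q at 15, R at 33, S at 34, T at 22, U at 46. The latest is day 46.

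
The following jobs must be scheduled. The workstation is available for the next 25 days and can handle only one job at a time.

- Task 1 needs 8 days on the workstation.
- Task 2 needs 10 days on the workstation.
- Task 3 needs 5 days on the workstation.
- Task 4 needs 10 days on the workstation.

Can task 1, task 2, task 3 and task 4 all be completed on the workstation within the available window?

Running back to back, the jobs need 8 + 10 + 5 + 10 = 33 days on the workstation.
Since 33 > 25, they cannot all fit.

No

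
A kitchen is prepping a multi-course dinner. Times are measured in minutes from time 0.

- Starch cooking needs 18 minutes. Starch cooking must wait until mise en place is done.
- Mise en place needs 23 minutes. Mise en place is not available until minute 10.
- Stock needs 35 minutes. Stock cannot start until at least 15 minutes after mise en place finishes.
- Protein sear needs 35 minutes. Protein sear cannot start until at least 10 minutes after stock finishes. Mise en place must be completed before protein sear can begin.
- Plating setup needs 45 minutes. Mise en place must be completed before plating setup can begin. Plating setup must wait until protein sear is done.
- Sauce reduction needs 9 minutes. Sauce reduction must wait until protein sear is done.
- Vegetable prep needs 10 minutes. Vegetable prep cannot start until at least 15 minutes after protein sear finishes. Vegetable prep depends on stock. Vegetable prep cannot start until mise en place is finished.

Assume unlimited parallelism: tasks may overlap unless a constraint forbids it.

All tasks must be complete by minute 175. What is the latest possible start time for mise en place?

12

Vegetable prep must finish by minute 175; it takes 10 minutes, so it must start by 175 − 10 = minute 165.
Sauce reduction must finish by minute 175; it takes 9 minutes, so it must start by 175 − 9 = minute 166.
Plating setup has no dependents, so it just needs to finish by minute 175. Starting by 175 − 45 = minute 130 achieves that.
Protein sear has several dependents: vegetable prep (must start by minute 165, minus 15-minute gap → minute 150); sauce reduction (must start by minute 166); plating setup (must start by minute 130). The earliest of those limits is minute 130, so protein sear must start by 130 − 35 = minute 95.
Stock must finish in time for protein sear (must start by minute 95, minus 10-minute gap → minute 85); vegetable prep (must start by minute 165). The tightest is minute 85, so stock must start by 85 − 35 = minute 50.
Starch cooking has no dependents, so it just needs to finish by minute 175. Starting by 175 − 18 = minute 157 achieves that.
Mise en place has several dependents: stock (must start by minute 50, minus 15-minute gap → minute 35); protein sear (must start by minute 95); vegetable prep (must start by minute 165); starch cooking (must start by minute 157); plating setup (must start by minute 130). The earliest of those limits is minute 35, so mise en place must start by 35 − 23 = minute 12.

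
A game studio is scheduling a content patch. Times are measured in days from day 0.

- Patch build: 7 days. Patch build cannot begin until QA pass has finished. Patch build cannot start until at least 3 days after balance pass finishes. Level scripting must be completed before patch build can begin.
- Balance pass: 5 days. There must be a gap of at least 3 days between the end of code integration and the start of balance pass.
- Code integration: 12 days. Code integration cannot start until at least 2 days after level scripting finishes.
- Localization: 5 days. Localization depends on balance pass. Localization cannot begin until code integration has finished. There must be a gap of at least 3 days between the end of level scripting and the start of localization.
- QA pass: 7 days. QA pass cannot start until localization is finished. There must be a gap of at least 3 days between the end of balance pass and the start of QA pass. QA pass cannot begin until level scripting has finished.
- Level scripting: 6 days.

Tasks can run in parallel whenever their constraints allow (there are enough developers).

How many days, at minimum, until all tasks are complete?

Level scripting can start immediately at day 0; it finishes at day 6.
Code integration cannot begin until level scripting (finishes day 6, plus 2-day gap → day 8). It runs from day 8 to 8 + 12 = day 20.
Balance pass waits on code integration (finishes day 20, plus 3-day gap → day 23), so it starts at day 23 and finishes at 23 + 5 = day 28.
For localization: balance pass (finishes day 28); code integration (finishes day 20); level scripting (finishes day 6, plus 3-day gap → day 9). Taking the maximum gives a start of day 28, and it finishes at 28 + 5 = day 33.
QA pass has to wait for localization (finishes day 33); balance pass (finishes day 28, plus 3-day gap → day 31); level scripting (finishes day 6). The latest of these is day 33, so QA pass runs day 33 to 33 + 7 = day 40.
Patch build has to wait for QA pass (finishes day 40); balance pass (finishes day 28, plus 3-day gap → day 31); level scripting (finishes day 6). The latest of these is day 40, so patch build runs day 40 to 40 + 7 = day 47.
All tasks are finished once the last one completes. Finish times: Level scripting at 6, Code integration at 20, Balance pass at 28, Localization at 33, QA pass at 40, Patch build at 47. The latest is day 47.

47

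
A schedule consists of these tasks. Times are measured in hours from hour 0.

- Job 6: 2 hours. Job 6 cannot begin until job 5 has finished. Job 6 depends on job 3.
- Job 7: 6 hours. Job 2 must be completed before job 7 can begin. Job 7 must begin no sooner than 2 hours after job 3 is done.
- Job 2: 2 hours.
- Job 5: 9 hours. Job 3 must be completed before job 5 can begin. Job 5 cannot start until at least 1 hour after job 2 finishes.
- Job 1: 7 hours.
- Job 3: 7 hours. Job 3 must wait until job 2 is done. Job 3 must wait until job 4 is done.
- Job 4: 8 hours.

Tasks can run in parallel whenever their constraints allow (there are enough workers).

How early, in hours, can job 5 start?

Job 4 has no prerequisites, so it starts at hour 0 and finishes at hour 8.
Job 2 has no prerequisites, so it starts at hour 0 and finishes at hour 2.
For job 3: job 2 (finishes hour 2); job 4 (finishes hour 8). Taking the maximum gives a start of hour 8, and it finishes at 8 + 7 = hour 15.
Job 5 waits on job 3 (finishes hour 15); job 2 (finishes hour 2, plus 1-hour gap → hour 3). The latest of these is hour 15, which is the earliest job 5 can start.

15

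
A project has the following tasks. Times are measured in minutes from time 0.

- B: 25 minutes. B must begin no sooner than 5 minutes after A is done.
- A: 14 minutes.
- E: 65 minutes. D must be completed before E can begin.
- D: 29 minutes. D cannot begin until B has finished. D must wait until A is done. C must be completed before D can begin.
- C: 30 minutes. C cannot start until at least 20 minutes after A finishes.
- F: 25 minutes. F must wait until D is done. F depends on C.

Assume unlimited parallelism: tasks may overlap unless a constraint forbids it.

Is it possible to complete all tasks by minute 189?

Nothing blocks A, so it runs from minute 0 to minute 14.
C cannot begin until A (finishes minute 14, plus 20-minute gap → minute 34). It runs from minute 34 to 34 + 30 = minute 64.
B cannot begin until A (finishes minute 14, plus 5-minute gap → minute 19). It runs from minute 19 to 19 + 25 = minute 44.
D cannot start until B (finishes minute 44); A (finishes minute 14); C (finishes minute 64). The controlling bound is minute 64, so D finishes at 64 + 29 = minute 93.
F cannot start until D (finishes minute 93); C (finishes minute 64). The controlling bound is minute 93, so F finishes at 93 + 25 = minute 118.
After D (finishes minute 93), E can start at minute 93 and finishes at minute 158.
Every task is finished by minute 158, which is no later than the deadline of 189, so the schedule is feasible.

Yes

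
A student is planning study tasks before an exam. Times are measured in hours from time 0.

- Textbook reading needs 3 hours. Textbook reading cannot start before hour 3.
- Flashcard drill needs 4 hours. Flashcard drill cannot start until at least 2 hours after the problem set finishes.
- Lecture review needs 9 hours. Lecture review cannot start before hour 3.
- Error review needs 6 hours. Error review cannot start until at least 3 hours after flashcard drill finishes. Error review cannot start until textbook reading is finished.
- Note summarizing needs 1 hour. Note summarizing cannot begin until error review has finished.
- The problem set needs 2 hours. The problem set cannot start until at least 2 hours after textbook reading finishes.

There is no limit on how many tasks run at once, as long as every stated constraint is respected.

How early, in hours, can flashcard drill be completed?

16

Textbook reading cannot begin until its own release at hour 3. It runs from hour 3 to 3 + 3 = hour 6.
The problem set cannot begin until textbook reading (finishes hour 6, plus 2-hour gap → hour 8). It runs from hour 8 to 8 + 2 = hour 10.
Flashcard drill cannot begin until the problem set (finishes hour 10, plus 2-hour gap → hour 12). It runs from hour 12 to 12 + 4 = hour 16.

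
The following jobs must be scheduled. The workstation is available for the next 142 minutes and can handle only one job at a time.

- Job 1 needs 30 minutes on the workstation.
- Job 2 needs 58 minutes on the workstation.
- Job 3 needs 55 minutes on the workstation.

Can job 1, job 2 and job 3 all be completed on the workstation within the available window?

No

Running back to back, the jobs need 30 + 58 + 55 = 143 minutes on the workstation.
Since 143 > 142, they cannot all fit.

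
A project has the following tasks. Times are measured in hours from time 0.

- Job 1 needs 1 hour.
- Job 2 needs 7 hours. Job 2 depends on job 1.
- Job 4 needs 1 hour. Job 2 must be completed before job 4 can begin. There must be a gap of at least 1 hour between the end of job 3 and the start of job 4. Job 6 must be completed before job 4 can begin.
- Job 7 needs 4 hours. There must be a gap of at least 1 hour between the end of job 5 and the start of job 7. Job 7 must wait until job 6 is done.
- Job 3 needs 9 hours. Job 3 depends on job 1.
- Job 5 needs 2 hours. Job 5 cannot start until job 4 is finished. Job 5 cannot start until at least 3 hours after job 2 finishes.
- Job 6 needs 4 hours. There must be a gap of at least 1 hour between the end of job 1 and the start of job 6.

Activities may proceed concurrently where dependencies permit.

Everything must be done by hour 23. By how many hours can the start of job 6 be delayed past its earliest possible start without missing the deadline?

9

Job 1 can start immediately at hour 0; it finishes at hour 1.
After job 1 (finishes hour 1, plus 1-hour gap → hour 2), job 6 can start at hour 2 and finishes at hour 6.

Working backward from the deadline:
Job 7 has no dependents, so it just needs to finish by hour 23. Starting by 23 − 4 = hour 19 achieves that.
Job 5 has to be done before job 7 (must start by hour 19, minus 1-hour gap → hour 18). That means finishing by hour 18, i.e. starting by 18 − 2 = hour 16.
Job 4 must finish before job 5 (must start by hour 16). With a 1-hour duration, job 4 must start by 16 − 1 = hour 15.
Job 6 has several dependents: job 4 (must start by hour 15); job 7 (must start by hour 19). The earliest of those limits is hour 15, so job 6 must start by 15 − 4 = hour 11.
So job 6 can start as early as hour 2 and as late as hour 11, giving 11 − 2 = 9 hours of slack.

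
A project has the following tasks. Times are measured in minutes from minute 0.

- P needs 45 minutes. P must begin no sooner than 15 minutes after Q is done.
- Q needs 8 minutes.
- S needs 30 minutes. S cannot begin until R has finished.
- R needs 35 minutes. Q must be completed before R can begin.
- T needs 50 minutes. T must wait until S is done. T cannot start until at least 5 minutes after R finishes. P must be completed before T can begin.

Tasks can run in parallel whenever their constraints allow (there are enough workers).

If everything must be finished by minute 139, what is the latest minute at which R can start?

24

T has no dependents, so it just needs to finish by minute 139. Starting by 139 − 50 = minute 89 achieves that.
S has to be done before T (must start by minute 89). That means finishing by minute 89, i.e. starting by 89 − 30 = minute 59.
For R: S (must start by minute 59); T (must start by minute 89, minus 5-minute gap → minute 84). The most restrictive is minute 59; with a 35-minute duration, R must start by minute 24.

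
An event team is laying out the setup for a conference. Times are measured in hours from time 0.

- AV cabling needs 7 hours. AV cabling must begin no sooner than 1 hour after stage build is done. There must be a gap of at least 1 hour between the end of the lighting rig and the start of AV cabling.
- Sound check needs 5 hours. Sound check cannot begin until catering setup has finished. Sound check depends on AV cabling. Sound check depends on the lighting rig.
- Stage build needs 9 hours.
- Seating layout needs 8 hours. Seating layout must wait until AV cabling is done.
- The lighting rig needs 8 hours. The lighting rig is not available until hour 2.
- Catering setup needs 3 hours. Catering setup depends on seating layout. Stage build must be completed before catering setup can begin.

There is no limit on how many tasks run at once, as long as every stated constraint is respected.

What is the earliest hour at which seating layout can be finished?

After its own release at hour 2, the lighting rig can start at hour 2 and finishes at hour 10.
Stage build has no prerequisites, so it starts at hour 0 and finishes at hour 9.
AV cabling has to wait for stage build (finishes hour 9, plus 1-hour gap → hour 10); the lighting rig (finishes hour 10, plus 1-hour gap → hour 11). The latest of these is hour 11, so AV cabling runs hour 11 to 11 + 7 = hour 18.
Seating layout waits on AV cabling (finishes hour 18), so it starts at hour 18 and finishes at 18 + 8 = hour 26.

26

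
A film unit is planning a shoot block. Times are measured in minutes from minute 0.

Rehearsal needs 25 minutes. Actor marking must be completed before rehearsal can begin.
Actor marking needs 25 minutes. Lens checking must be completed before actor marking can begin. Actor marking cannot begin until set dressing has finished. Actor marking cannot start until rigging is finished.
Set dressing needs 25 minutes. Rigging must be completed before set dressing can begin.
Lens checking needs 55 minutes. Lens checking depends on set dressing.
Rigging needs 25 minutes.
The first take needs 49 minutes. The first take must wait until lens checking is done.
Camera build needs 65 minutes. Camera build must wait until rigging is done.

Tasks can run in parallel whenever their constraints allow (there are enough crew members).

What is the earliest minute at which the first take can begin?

Rigging can start immediately at minute 0; it finishes at minute 25.
Set dressing cannot begin until rigging (finishes minute 25). It runs from minute 25 to 25 + 25 = minute 50.
Lens checking cannot begin until set dressing (finishes minute 50). It runs from minute 50 to 50 + 55 = minute 105.
The first take waits on lens checking (finishes minute 105), so the earliest it can start is minute 105.

105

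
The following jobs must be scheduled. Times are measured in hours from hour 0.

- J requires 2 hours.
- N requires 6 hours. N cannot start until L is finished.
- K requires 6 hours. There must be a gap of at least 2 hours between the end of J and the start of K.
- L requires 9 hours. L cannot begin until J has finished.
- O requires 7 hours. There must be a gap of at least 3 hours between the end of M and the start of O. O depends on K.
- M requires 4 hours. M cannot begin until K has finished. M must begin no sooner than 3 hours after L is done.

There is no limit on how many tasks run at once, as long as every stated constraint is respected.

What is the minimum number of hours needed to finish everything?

J can start immediately at hour 0; it finishes at hour 2.
L waits on J (finishes hour 2), so it starts at hour 2 and finishes at 2 + 9 = hour 11.
N cannot begin until L (finishes hour 11). It runs from hour 11 to 11 + 6 = hour 17.
K waits on J (finishes hour 2, plus 2-hour gap → hour 4), so it starts at hour 4 and finishes at 4 + 6 = hour 10.
M has to wait for K (finishes hour 10); L (finishes hour 11, plus 3-hour gap → hour 14). The latest of these is hour 14, so M runs hour 14 to 14 + 4 = hour 18.
O needs all of M (finishes hour 18, plus 3-hour gap → hour 21); K (finishes hour 10). That puts its earliest start at hour 21; it finishes at 21 + 7 = hour 28.
All tasks are finished once the last one completes. Finish times: J at 2, K at 10, L at 11, M at 18, N at 17, O at 28. The latest is hour 28.

28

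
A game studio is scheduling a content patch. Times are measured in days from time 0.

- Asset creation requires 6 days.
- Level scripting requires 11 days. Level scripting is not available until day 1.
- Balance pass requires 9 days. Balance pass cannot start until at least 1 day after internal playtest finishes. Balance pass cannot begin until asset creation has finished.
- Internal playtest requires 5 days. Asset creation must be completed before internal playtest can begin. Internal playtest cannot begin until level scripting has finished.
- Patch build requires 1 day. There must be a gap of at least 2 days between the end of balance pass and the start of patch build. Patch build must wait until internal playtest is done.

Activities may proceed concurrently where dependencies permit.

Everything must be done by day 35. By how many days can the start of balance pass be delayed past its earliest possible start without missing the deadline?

5

Level scripting cannot begin until its own release at day 1. It runs from day 1 to 1 + 11 = day 12.
Asset creation has no prerequisites, so it starts at day 0 and finishes at day 6.
For internal playtest: asset creation (finishes day 6); level scripting (finishes day 12). Taking the maximum gives a start of day 12, and it finishes at 12 + 5 = day 17.
For balance pass: internal playtest (finishes day 17, plus 1-day gap → day 18); asset creation (finishes day 6). Taking the maximum gives a start of day 18, and it finishes at 18 + 9 = day 27.

Working backward from the deadline:
To finish by day 35, patch build (duration 1) must start no later than day 34.
Balance pass feeds into patch build (must start by day 34, minus 2-day gap → day 32); so balance pass must finish by day 32 and therefore start by day 23.
So balance pass can start as early as day 18 and as late as day 23, giving 23 − 18 = 5 days of slack.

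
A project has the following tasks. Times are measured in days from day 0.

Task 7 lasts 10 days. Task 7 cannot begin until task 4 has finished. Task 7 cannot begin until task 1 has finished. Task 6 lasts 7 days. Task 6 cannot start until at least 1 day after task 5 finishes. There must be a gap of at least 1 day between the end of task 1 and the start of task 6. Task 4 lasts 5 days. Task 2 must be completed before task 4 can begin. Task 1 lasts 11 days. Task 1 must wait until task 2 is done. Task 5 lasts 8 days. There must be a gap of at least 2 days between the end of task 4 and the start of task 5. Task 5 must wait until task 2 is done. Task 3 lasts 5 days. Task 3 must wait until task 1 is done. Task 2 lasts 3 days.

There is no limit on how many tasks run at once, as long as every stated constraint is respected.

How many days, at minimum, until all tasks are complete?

26

Task 2 has no prerequisites, so it starts at day 0 and finishes at day 3.
Task 4 cannot begin until task 2 (finishes day 3). It runs from day 3 to 3 + 5 = day 8.
For task 5: task 4 (finishes day 8, plus 2-day gap → day 10); task 2 (finishes day 3). Taking the maximum gives a start of day 10, and it finishes at 10 + 8 = day 18.
Task 1 waits on task 2 (finishes day 3), so it starts at day 3 and finishes at 3 + 11 = day 14.
Task 7 cannot start until task 4 (finishes day 8); task 1 (finishes day 14). The controlling bound is day 14, so task 7 finishes at 14 + 10 = day 24.
Task 6 cannot start until task 5 (finishes day 18, plus 1-day gap → day 19); task 1 (finishes day 14, plus 1-day gap → day 15). The controlling bound is day 19, so task 6 finishes at 19 + 7 = day 26.
Task 3 waits on task 1 (finishes day 14), so it starts at day 14 and finishes at 14 + 5 = day 19.
All tasks are finished once the last one completes. Finish times: Task 1 at 14, Task 2 at 3, Task 3 at 19, Task 4 at 8, Task 5 at 18, Task 6 at 26, Task 7 at 24. The latest is day 26.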